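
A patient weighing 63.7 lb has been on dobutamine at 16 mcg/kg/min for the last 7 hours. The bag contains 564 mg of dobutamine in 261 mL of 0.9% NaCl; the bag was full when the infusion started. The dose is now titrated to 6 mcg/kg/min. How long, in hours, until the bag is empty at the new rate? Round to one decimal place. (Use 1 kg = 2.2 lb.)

Initial rate:
Weight = 63.7 lb ÷ 2.2 lb/kg = 28.95455 kg
Dose = 16 mcg/kg/min × 28.95455 kg = 463.2727 mcg/min
463.2727 mcg/min × 60 min/hr = 27796.36 mcg/hr
Concentration = 564 mg ÷ 261 mL = 2.16092 mg/mL = 2160.92 mcg/mL
Rate = 27796.36 mcg/hr ÷ 2160.92 mcg/mL = 12.86321 mL/hr
Volume infused so far = 12.86321 mL/hr × 7 hr = 90.04248 mL
Volume remaining = 261 − 90.04248 = 170.9575 mL
New rate:
Dose = 6 mcg/kg/min × 28.95455 kg = 173.7273 mcg/min
173.7273 mcg/min × 60 min/hr = 10423.64 mcg/hr
Rate = 10423.64 mcg/hr ÷ 2160.92 mcg/mL = 4.823704 mL/hr
Time remaining = 170.9575 mL ÷ 4.823704 mL/hr = 35.44113 hr

35.4 hours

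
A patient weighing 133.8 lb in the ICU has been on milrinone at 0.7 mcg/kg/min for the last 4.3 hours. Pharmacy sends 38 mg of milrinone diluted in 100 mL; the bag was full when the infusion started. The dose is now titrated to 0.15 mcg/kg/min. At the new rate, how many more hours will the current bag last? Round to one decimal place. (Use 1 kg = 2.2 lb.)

49.4 hours

Initial rate:
Weight = 133.8 lb ÷ 2.2 lb/kg = 60.81818 kg
Dose = 0.7 mcg/kg/min × 60.81818 kg = 42.57273 mcg/min
42.57273 mcg/min × 60 min/hr = 2554.364 mcg/hr
Concentration = 38 mg ÷ 100 mL = 0.38 mg/mL = 380 mcg/mL
Rate = 2554.364 mcg/hr ÷ 380 mcg/mL = 6.72201 mL/hr
Volume infused so far = 6.72201 mL/hr × 4.3 hr = 28.90464 mL
Volume remaining = 100 − 28.90464 = 71.09536 mL
New rate:
Dose = 0.15 mcg/kg/min × 60.81818 kg = 9.122727 mcg/min
9.122727 mcg/min × 60 min/hr = 547.3636 mcg/hr
Rate = 547.3636 mcg/hr ÷ 380 mcg/mL = 1.440431 mL/hr
Time remaining = 71.09536 mL ÷ 1.440431 mL/hr = 49.35702 hr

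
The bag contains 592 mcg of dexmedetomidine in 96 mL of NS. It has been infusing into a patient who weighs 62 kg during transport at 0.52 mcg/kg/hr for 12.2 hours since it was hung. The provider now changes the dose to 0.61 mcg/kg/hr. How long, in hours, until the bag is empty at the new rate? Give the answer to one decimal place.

5.3 hours

Initial rate:
Dose = 0.52 mcg/kg/hr × 62 kg = 32.24 mcg/hr
Concentration = 592 mcg ÷ 96 mL = 6.166667 mcg/mL
Rate = 32.24 mcg/hr ÷ 6.166667 mcg/mL = 5.228108 mL/hr
Volume infused so far = 5.228108 mL/hr × 12.2 hr = 63.78292 mL
Volume remaining = 96 − 63.78292 = 32.21708 mL
New rate:
Dose = 0.61 mcg/kg/hr × 62 kg = 37.82 mcg/hr
Rate = 37.82 mcg/hr ÷ 6.166667 mcg/mL = 6.132973 mL/hr
Time remaining = 32.21708 mL ÷ 6.132973 mL/hr = 5.253094 hr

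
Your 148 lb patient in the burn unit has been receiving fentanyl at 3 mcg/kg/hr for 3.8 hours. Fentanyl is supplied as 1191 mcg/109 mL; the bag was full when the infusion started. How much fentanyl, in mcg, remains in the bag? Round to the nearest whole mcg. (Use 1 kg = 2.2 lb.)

Weight = 148 lb ÷ 2.2 lb/kg = 67.27273 kg
Dose = 3 mcg/kg/hr × 67.27273 kg = 201.8182 mcg/hr
Concentration = 1191 mcg ÷ 109 mL = 10.92661 mcg/mL
Rate = 201.8182 mcg/hr ÷ 10.92661 mcg/mL = 18.47035 mL/hr
Volume infused = 18.47035 mL/hr × 3.8 hr = 70.18731 mL
Volume remaining = 109 − 70.18731 = 38.81269 mL
Drug remaining = 38.81269 mL × 10.92661 mcg/mL = 424.0909 mcg

424 mcg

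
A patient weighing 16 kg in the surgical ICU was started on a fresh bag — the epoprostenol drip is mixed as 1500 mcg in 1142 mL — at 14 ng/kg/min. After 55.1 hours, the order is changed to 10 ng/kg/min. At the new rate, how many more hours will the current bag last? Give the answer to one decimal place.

79.1 hours

Initial rate:
Dose = 14 ng/kg/min × 16 kg = 224 ng/min
224 ng/min × 60 min/hr = 13440 ng/hr
Concentration = 1500 mcg ÷ 1142 mL = 1.313485 mcg/mL = 1313.485 ng/mL
Rate = 13440 ng/hr ÷ 1313.485 ng/mL = 10.23232 mL/hr
Volume infused so far = 10.23232 mL/hr × 55.1 hr = 563.8008 mL
Volume remaining = 1142 − 563.8008 = 578.1992 mL
New rate:
Dose = 10 ng/kg/min × 16 kg = 160 ng/min
160 ng/min × 60 min/hr = 9600 ng/hr
Rate = 9600 ng/hr ÷ 1313.485 ng/mL = 7.3088 mL/hr
Time remaining = 578.1992 mL ÷ 7.3088 mL/hr = 79.11 hr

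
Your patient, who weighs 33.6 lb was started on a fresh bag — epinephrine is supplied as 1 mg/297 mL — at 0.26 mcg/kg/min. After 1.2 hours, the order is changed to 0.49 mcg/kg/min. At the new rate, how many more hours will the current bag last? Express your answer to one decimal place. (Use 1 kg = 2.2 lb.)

Initial rate:
Weight = 33.6 lb ÷ 2.2 lb/kg = 15.27273 kg
Dose = 0.26 mcg/kg/min × 15.27273 kg = 3.970909 mcg/min
3.970909 mcg/min × 60 min/hr = 238.2545 mcg/hr
Concentration = 1 mg ÷ 297 mL = 0.003367003 mg/mL = 3.367003 mcg/mL
Rate = 238.2545 mcg/hr ÷ 3.367003 mcg/mL = 70.7616 mL/hr
Volume infused so far = 70.7616 mL/hr × 1.2 hr = 84.91392 mL
Volume remaining = 297 − 84.91392 = 212.0861 mL
New rate:
Dose = 0.49 mcg/kg/min × 15.27273 kg = 7.483636 mcg/min
7.483636 mcg/min × 60 min/hr = 449.0182 mcg/hr
Rate = 449.0182 mcg/hr ÷ 3.367003 mcg/mL = 133.3584 mL/hr
Time remaining = 212.0861 mL ÷ 133.3584 mL/hr = 1.590347 hr

1.6 hours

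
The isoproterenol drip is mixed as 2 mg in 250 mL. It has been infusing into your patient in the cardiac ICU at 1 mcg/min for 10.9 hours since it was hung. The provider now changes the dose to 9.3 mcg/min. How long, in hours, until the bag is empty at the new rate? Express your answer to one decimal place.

Initial rate:
1 mcg/min × 60 min/hr = 60 mcg/hr
Concentration = 2 mg ÷ 250 mL = 0.008 mg/mL = 8 mcg/mL
Rate = 60 mcg/hr ÷ 8 mcg/mL = 7.5 mL/hr
Volume infused so far = 7.5 mL/hr × 10.9 hr = 81.75 mL
Volume remaining = 250 − 81.75 = 168.25 mL
New rate:
9.3 mcg/min × 60 min/hr = 558 mcg/hr
Rate = 558 mcg/hr ÷ 8 mcg/mL = 69.75 mL/hr
Time remaining = 168.25 mL ÷ 69.75 mL/hr = 2.412186 hr

2.4 hours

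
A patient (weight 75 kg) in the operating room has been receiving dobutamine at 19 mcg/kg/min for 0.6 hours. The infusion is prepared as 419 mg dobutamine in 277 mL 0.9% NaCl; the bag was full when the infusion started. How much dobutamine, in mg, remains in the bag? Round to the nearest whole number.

368 mg

Dose = 19 mcg/kg/min × 75 kg = 1425 mcg/min
1425 mcg/min × 60 min/hr = 85500 mcg/hr
Concentration = 419 mg ÷ 277 mL = 1.512635 mg/mL = 1512.635 mcg/mL
Rate = 85500 mcg/hr ÷ 1512.635 mcg/mL = 56.52387 mL/hr
Volume infused = 56.52387 mL/hr × 0.6 hr = 33.91432 mL
Volume remaining = 277 − 33.91432 = 243.0857 mL
Drug remaining = 243.0857 mL × 1512.635 mcg/mL = 367700 mcg = 367.7 mg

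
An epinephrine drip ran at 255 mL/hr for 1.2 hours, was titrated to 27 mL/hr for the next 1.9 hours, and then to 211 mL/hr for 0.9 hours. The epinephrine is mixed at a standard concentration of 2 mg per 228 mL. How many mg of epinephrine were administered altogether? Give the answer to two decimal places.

Concentration = 2 mg ÷ 228 mL = 0.00877193 mg/mL
Stage 1: 255 mL/hr × 1.2 hr = 306 mL → 306 mL × 0.00877193 mg/mL = 2.684211 mg
Stage 2: 27 mL/hr × 1.9 hr = 51.3 mL → 51.3 mL × 0.00877193 mg/mL = 0.45 mg
Stage 3: 211 mL/hr × 0.9 hr = 189.9 mL → 189.9 mL × 0.00877193 mg/mL = 1.665789 mg
Total = 2.684211 + 0.45 + 1.665789 = 4.8 mg

4.80 mg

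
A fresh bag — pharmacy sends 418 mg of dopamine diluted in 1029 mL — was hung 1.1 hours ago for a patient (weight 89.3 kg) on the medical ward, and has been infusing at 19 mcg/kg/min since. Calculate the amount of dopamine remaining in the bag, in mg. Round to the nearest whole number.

Dose = 19 mcg/kg/min × 89.3 kg = 1696.7 mcg/min
1696.7 mcg/min × 60 min/hr = 101802 mcg/hr
Concentration = 418 mg ÷ 1029 mL = 0.4062196 mg/mL = 406.2196 mcg/mL
Rate = 101802 mcg/hr ÷ 406.2196 mcg/mL = 250.6083 mL/hr
Volume infused = 250.6083 mL/hr × 1.1 hr = 275.6691 mL
Volume remaining = 1029 − 275.6691 = 753.3309 mL
Drug remaining = 753.3309 mL × 406.2196 mcg/mL = 306017.8 mcg = 306.0178 mg

306 mg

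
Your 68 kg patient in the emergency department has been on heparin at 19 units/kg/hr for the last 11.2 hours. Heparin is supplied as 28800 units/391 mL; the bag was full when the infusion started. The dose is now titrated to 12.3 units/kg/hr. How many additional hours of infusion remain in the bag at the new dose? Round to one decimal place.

Initial rate:
Dose = 19 units/kg/hr × 68 kg = 1292 units/hr
Concentration = 28800 units ÷ 391 mL = 73.65729 units/mL
Rate = 1292 units/hr ÷ 73.65729 units/mL = 17.54069 mL/hr
Volume infused so far = 17.54069 mL/hr × 11.2 hr = 196.4558 mL
Volume remaining = 391 − 196.4558 = 194.5442 mL
New rate:
Dose = 12.3 units/kg/hr × 68 kg = 836.4 units/hr
Rate = 836.4 units/hr ÷ 73.65729 units/mL = 11.35529 mL/hr
Time remaining = 194.5442 mL ÷ 11.35529 mL/hr = 17.13247 hr

17.1 hours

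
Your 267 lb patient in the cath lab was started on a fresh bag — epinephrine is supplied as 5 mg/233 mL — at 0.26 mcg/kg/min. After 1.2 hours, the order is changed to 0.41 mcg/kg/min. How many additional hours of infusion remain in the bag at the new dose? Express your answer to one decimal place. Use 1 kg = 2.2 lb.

0.9 hours

Initial rate:
Weight = 267 lb ÷ 2.2 lb/kg = 121.3636 kg
Dose = 0.26 mcg/kg/min × 121.3636 kg = 31.55455 mcg/min
31.55455 mcg/min × 60 min/hr = 1893.273 mcg/hr
Concentration = 5 mg ÷ 233 mL = 0.02145923 mg/mL = 21.45923 mcg/mL
Rate = 1893.273 mcg/hr ÷ 21.45923 mcg/mL = 88.22651 mL/hr
Volume infused so far = 88.22651 mL/hr × 1.2 hr = 105.8718 mL
Volume remaining = 233 − 105.8718 = 127.1282 mL
New rate:
Dose = 0.41 mcg/kg/min × 121.3636 kg = 49.75909 mcg/min
49.75909 mcg/min × 60 min/hr = 2985.545 mcg/hr
Rate = 2985.545 mcg/hr ÷ 21.45923 mcg/mL = 139.1264 mL/hr
Time remaining = 127.1282 mL ÷ 139.1264 mL/hr = 0.9137602 hr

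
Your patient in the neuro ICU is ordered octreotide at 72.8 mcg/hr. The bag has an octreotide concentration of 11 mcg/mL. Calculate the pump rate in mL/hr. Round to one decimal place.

Rate = 72.8 mcg/hr ÷ 11 mcg/mL = 6.618182 mL/hr

6.6 mL/hr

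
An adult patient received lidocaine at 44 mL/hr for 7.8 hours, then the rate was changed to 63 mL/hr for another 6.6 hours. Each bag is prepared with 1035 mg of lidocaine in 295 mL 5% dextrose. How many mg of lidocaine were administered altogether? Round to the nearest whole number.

2663 mg

Concentration = 1035 mg ÷ 295 mL = 3.508475 mg/mL
Stage 1: 44 mL/hr × 7.8 hr = 343.2 mL → 343.2 mL × 3.508475 mg/mL = 1204.108 mg
Stage 2: 63 mL/hr × 6.6 hr = 415.8 mL → 415.8 mL × 3.508475 mg/mL = 1458.824 mg
Total = 1204.108 + 1458.824 = 2662.932 mg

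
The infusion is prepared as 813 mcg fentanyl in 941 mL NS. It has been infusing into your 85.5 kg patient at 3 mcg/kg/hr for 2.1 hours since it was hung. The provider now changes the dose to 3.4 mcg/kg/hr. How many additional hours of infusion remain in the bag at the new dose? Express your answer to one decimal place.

0.9 hours

Initial rate:
Dose = 3 mcg/kg/hr × 85.5 kg = 256.5 mcg/hr
Concentration = 813 mcg ÷ 941 mL = 0.8639745 mcg/mL
Rate = 256.5 mcg/hr ÷ 0.8639745 mcg/mL = 296.8838 mL/hr
Volume infused so far = 296.8838 mL/hr × 2.1 hr = 623.4559 mL
Volume remaining = 941 − 623.4559 = 317.5441 mL
New rate:
Dose = 3.4 mcg/kg/hr × 85.5 kg = 290.7 mcg/hr
Rate = 290.7 mcg/hr ÷ 0.8639745 mcg/mL = 336.4683 mL/hr
Time remaining = 317.5441 mL ÷ 336.4683 mL/hr = 0.9437564 hr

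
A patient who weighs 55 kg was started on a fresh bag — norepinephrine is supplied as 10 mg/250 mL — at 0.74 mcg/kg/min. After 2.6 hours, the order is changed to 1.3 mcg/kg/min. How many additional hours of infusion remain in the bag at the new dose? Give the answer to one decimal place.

0.9 hours

Initial rate:
Dose = 0.74 mcg/kg/min × 55 kg = 40.7 mcg/min
40.7 mcg/min × 60 min/hr = 2442 mcg/hr
Concentration = 10 mg ÷ 250 mL = 0.04 mg/mL = 40 mcg/mL
Rate = 2442 mcg/hr ÷ 40 mcg/mL = 61.05 mL/hr
Volume infused so far = 61.05 mL/hr × 2.6 hr = 158.73 mL
Volume remaining = 250 − 158.73 = 91.27 mL
New rate:
Dose = 1.3 mcg/kg/min × 55 kg = 71.5 mcg/min
71.5 mcg/min × 60 min/hr = 4290 mcg/hr
Rate = 4290 mcg/hr ÷ 40 mcg/mL = 107.25 mL/hr
Time remaining = 91.27 mL ÷ 107.25 mL/hr = 0.8510023 hr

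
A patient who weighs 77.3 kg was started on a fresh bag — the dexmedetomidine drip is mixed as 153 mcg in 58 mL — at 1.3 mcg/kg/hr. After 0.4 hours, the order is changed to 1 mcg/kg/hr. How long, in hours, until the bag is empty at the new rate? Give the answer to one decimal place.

Initial rate:
Dose = 1.3 mcg/kg/hr × 77.3 kg = 100.49 mcg/hr
Concentration = 153 mcg ÷ 58 mL = 2.637931 mcg/mL
Rate = 100.49 mcg/hr ÷ 2.637931 mcg/mL = 38.09425 mL/hr
Volume infused so far = 38.09425 mL/hr × 0.4 hr = 15.2377 mL
Volume remaining = 58 − 15.2377 = 42.7623 mL
New rate:
Dose = 1 mcg/kg/hr × 77.3 kg = 77.3 mcg/hr
Rate = 77.3 mcg/hr ÷ 2.637931 mcg/mL = 29.30327 mL/hr
Time remaining = 42.7623 mL ÷ 29.30327 mL/hr = 1.459301 hr

1.5 hours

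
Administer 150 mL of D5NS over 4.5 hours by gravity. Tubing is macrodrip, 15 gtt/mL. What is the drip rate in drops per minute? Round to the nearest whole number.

150 mL ÷ (4.5 hr × 60 = 270 min) = 0.5555556 mL/min
0.5555556 mL/min × 15 gtt/mL = 8.333333 gtt/min

8 gtt/min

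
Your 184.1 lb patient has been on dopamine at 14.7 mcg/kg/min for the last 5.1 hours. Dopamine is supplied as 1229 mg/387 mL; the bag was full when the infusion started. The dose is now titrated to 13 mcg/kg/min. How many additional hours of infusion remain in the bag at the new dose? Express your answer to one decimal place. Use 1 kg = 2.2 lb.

Initial rate:
Weight = 184.1 lb ÷ 2.2 lb/kg = 83.68182 kg
Dose = 14.7 mcg/kg/min × 83.68182 kg = 1230.123 mcg/min
1230.123 mcg/min × 60 min/hr = 73807.36 mcg/hr
Concentration = 1229 mg ÷ 387 mL = 3.175711 mg/mL = 3175.711 mcg/mL
Rate = 73807.36 mcg/hr ÷ 3175.711 mcg/mL = 23.24121 mL/hr
Volume infused so far = 23.24121 mL/hr × 5.1 hr = 118.5302 mL
Volume remaining = 387 − 118.5302 = 268.4698 mL
New rate:
Dose = 13 mcg/kg/min × 83.68182 kg = 1087.864 mcg/min
1087.864 mcg/min × 60 min/hr = 65271.82 mcg/hr
Rate = 65271.82 mcg/hr ÷ 3175.711 mcg/mL = 20.55345 mL/hr
Time remaining = 268.4698 mL ÷ 20.55345 mL/hr = 13.06203 hr

13.1 hours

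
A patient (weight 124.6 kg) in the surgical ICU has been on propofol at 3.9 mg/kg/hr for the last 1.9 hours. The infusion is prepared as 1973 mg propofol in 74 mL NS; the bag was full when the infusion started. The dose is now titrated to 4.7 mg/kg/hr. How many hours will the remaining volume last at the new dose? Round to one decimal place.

Initial rate:
Dose = 3.9 mg/kg/hr × 124.6 kg = 485.94 mg/hr
Concentration = 1973 mg ÷ 74 mL = 26.66216 mg/mL
Rate = 485.94 mg/hr ÷ 26.66216 mg/mL = 18.22583 mL/hr
Volume infused so far = 18.22583 mL/hr × 1.9 hr = 34.62907 mL
Volume remaining = 74 − 34.62907 = 39.37093 mL
New rate:
Dose = 4.7 mg/kg/hr × 124.6 kg = 585.62 mg/hr
Rate = 585.62 mg/hr ÷ 26.66216 mg/mL = 21.96446 mL/hr
Time remaining = 39.37093 mL ÷ 21.96446 mL/hr = 1.792483 hr

1.8 hours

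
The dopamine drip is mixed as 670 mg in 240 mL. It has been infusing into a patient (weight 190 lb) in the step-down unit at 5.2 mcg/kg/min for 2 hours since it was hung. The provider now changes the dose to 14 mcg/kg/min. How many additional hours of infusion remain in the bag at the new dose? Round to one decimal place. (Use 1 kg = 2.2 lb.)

8.5 hours

Initial rate:
Weight = 190 lb ÷ 2.2 lb/kg = 86.36364 kg
Dose = 5.2 mcg/kg/min × 86.36364 kg = 449.0909 mcg/min
449.0909 mcg/min × 60 min/hr = 26945.45 mcg/hr
Concentration = 670 mg ÷ 240 mL = 2.791667 mg/mL = 2791.667 mcg/mL
Rate = 26945.45 mcg/hr ÷ 2791.667 mcg/mL = 9.652103 mL/hr
Volume infused so far = 9.652103 mL/hr × 2 hr = 19.30421 mL
Volume remaining = 240 − 19.30421 = 220.6958 mL
New rate:
Dose = 14 mcg/kg/min × 86.36364 kg = 1209.091 mcg/min
1209.091 mcg/min × 60 min/hr = 72545.45 mcg/hr
Rate = 72545.45 mcg/hr ÷ 2791.667 mcg/mL = 25.98643 mL/hr
Time remaining = 220.6958 mL ÷ 25.98643 mL/hr = 8.492732 hr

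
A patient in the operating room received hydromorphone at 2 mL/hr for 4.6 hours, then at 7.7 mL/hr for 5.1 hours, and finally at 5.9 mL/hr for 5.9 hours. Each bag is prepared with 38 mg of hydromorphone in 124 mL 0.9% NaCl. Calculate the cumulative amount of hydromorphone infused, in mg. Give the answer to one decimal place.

25.5 mg

Concentration = 38 mg ÷ 124 mL = 0.3064516 mg/mL
Stage 1: 2 mL/hr × 4.6 hr = 9.2 mL → 9.2 mL × 0.3064516 mg/mL = 2.819355 mg
Stage 2: 7.7 mL/hr × 5.1 hr = 39.27 mL → 39.27 mL × 0.3064516 mg/mL = 12.03435 mg
Stage 3: 5.9 mL/hr × 5.9 hr = 34.81 mL → 34.81 mL × 0.3064516 mg/mL = 10.66758 mg
Total = 2.819355 + 12.03435 + 10.66758 = 25.52129 mg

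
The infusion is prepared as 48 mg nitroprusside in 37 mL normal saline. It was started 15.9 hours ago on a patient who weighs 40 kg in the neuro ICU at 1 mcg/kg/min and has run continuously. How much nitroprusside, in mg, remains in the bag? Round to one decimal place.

Dose = 1 mcg/kg/min × 40 kg = 40 mcg/min
40 mcg/min × 60 min/hr = 2400 mcg/hr
Concentration = 48 mg ÷ 37 mL = 1.297297 mg/mL = 1297.297 mcg/mL
Rate = 2400 mcg/hr ÷ 1297.297 mcg/mL = 1.85 mL/hr
Volume infused = 1.85 mL/hr × 15.9 hr = 29.415 mL
Volume remaining = 37 − 29.415 = 7.585 mL
Drug remaining = 7.585 mL × 1297.297 mcg/mL = 9840 mcg = 9.84 mg

9.8 mg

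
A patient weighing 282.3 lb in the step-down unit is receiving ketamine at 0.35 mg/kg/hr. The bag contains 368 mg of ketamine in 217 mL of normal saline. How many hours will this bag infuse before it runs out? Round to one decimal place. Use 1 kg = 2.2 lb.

8.2 hours

Weight = 282.3 lb ÷ 2.2 lb/kg = 128.3182 kg
Dose = 0.35 mg/kg/hr × 128.3182 kg = 44.91136 mg/hr
Concentration = 368 mg ÷ 217 mL = 1.695853 mg/mL
Rate = 44.91136 mg/hr ÷ 1.695853 mg/mL = 26.48306 mL/hr
Duration = 217 mL ÷ 26.48306 mL/hr = 8.193917 hr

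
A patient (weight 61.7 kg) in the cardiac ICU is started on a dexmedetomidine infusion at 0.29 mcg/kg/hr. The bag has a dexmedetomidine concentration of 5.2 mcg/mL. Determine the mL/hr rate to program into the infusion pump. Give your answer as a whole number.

3 mL/hr

Dose = 0.29 mcg/kg/hr × 61.7 kg = 17.893 mcg/hr
Rate = 17.893 mcg/hr ÷ 5.2 mcg/mL = 3.440962 mL/hr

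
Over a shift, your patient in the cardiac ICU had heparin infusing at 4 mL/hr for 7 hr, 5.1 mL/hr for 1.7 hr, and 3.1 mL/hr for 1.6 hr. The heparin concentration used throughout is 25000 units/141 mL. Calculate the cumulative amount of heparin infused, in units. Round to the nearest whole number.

7381 units

Concentration = 25000 units ÷ 141 mL = 177.305 units/mL
Stage 1: 4 mL/hr × 7 hr = 28 mL → 28 mL × 177.305 units/mL = 4964.539 units
Stage 2: 5.1 mL/hr × 1.7 hr = 8.67 mL → 8.67 mL × 177.305 units/mL = 1537.234 units
Stage 3: 3.1 mL/hr × 1.6 hr = 4.96 mL → 4.96 mL × 177.305 units/mL = 879.4326 units
Total = 4964.539 + 1537.234 + 879.4326 = 7381.206 units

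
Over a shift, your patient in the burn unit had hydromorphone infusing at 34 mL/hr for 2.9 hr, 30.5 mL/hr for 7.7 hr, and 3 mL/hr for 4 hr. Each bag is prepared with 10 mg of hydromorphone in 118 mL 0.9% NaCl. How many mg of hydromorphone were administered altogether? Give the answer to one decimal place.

Concentration = 10 mg ÷ 118 mL = 0.08474576 mg/mL
Stage 1: 34 mL/hr × 2.9 hr = 98.6 mL → 98.6 mL × 0.08474576 mg/mL = 8.355932 mg
Stage 2: 30.5 mL/hr × 7.7 hr = 234.85 mL → 234.85 mL × 0.08474576 mg/mL = 19.90254 mg
Stage 3: 3 mL/hr × 4 hr = 12 mL → 12 mL × 0.08474576 mg/mL = 1.016949 mg
Total = 8.355932 + 19.90254 + 1.016949 = 29.27542 mg

29.3 mg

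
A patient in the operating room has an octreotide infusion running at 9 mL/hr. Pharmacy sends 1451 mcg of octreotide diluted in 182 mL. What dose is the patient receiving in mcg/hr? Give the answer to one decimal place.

71.8 mcg/hr

Concentration = 1451 mcg ÷ 182 mL = 7.972527 mcg/mL
Drug rate = 9 mL/hr × 7.972527 mcg/mL = 71.75275 mcg/hr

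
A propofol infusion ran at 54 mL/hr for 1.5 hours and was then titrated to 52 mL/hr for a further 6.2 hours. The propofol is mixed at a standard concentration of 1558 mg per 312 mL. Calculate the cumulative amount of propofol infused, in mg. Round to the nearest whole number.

Concentration = 1558 mg ÷ 312 mL = 4.99359 mg/mL
Stage 1: 54 mL/hr × 1.5 hr = 81 mL → 81 mL × 4.99359 mg/mL = 404.4808 mg
Stage 2: 52 mL/hr × 6.2 hr = 322.4 mL → 322.4 mL × 4.99359 mg/mL = 1609.933 mg
Total = 404.4808 + 1609.933 = 2014.414 mg

2014 mg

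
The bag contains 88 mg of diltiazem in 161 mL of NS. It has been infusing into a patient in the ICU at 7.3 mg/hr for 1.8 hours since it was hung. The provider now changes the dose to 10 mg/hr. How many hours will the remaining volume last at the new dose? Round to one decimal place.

Initial rate:
Concentration = 88 mg ÷ 161 mL = 0.5465839 mg/mL
Rate = 7.3 mg/hr ÷ 0.5465839 mg/mL = 13.35568 mL/hr
Volume infused so far = 13.35568 mL/hr × 1.8 hr = 24.04023 mL
Volume remaining = 161 − 24.04023 = 136.9598 mL
New rate:
Rate = 10 mg/hr ÷ 0.5465839 mg/mL = 18.29545 mL/hr
Time remaining = 136.9598 mL ÷ 18.29545 mL/hr = 7.486 hr

7.5 hours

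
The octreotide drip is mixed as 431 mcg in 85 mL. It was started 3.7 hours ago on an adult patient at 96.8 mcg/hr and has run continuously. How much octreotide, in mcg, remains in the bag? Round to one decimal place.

72.8 mcg

Concentration = 431 mcg ÷ 85 mL = 5.070588 mcg/mL
Rate = 96.8 mcg/hr ÷ 5.070588 mcg/mL = 19.09049 mL/hr
Volume infused = 19.09049 mL/hr × 3.7 hr = 70.6348 mL
Volume remaining = 85 − 70.6348 = 14.3652 mL
Drug remaining = 14.3652 mL × 5.070588 mcg/mL = 72.84 mcg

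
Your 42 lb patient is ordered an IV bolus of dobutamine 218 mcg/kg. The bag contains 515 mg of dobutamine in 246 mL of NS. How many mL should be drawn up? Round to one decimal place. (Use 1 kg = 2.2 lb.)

2.0 mL

Weight = 42 lb ÷ 2.2 lb/kg = 19.09091 kg
Dose = 218 mcg/kg × 19.09091 kg = 4161.818 mcg
Concentration = 515 mg ÷ 246 mL = 2.093496 mg/mL = 2093.496 mcg/mL
Volume = 4161.818 mcg ÷ 2093.496 mcg/mL = 1.987975 mL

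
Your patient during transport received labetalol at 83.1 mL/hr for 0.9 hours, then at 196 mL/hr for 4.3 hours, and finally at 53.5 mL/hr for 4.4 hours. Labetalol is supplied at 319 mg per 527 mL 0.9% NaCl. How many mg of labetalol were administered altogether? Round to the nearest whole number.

Concentration = 319 mg ÷ 527 mL = 0.6053131 mg/mL
Stage 1: 83.1 mL/hr × 0.9 hr = 74.79 mL → 74.79 mL × 0.6053131 mg/mL = 45.27137 mg
Stage 2: 196 mL/hr × 4.3 hr = 842.8 mL → 842.8 mL × 0.6053131 mg/mL = 510.1579 mg
Stage 3: 53.5 mL/hr × 4.4 hr = 235.4 mL → 235.4 mL × 0.6053131 mg/mL = 142.4907 mg
Total = 45.27137 + 510.1579 + 142.4907 = 697.9199 mg

698 mg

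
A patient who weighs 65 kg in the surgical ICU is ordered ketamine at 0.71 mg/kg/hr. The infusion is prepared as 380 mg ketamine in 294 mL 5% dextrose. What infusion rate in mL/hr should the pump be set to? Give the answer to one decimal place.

Dose = 0.71 mg/kg/hr × 65 kg = 46.15 mg/hr
Concentration = 380 mg ÷ 294 mL = 1.292517 mg/mL
Rate = 46.15 mg/hr ÷ 1.292517 mg/mL = 35.70553 mL/hr

35.7 mL/hr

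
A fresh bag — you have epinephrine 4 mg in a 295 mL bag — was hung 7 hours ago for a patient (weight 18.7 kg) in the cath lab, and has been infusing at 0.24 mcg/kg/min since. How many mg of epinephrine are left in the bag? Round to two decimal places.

Dose = 0.24 mcg/kg/min × 18.7 kg = 4.488 mcg/min
4.488 mcg/min × 60 min/hr = 269.28 mcg/hr
Concentration = 4 mg ÷ 295 mL = 0.01355932 mg/mL = 13.55932 mcg/mL
Rate = 269.28 mcg/hr ÷ 13.55932 mcg/mL = 19.8594 mL/hr
Volume infused = 19.8594 mL/hr × 7 hr = 139.0158 mL
Volume remaining = 295 − 139.0158 = 155.9842 mL
Drug remaining = 155.9842 mL × 13.55932 mcg/mL = 2115.04 mcg = 2.11504 mg

2.12 mg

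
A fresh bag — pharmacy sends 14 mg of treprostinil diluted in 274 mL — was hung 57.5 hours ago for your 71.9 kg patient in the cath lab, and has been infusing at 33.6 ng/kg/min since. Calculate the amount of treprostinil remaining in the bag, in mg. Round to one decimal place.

5.7 mg

Dose = 33.6 ng/kg/min × 71.9 kg = 2415.84 ng/min
2415.84 ng/min × 60 min/hr = 144950.4 ng/hr
Concentration = 14 mg ÷ 274 mL = 0.05109489 mg/mL = 51094.89 ng/mL
Rate = 144950.4 ng/hr ÷ 51094.89 ng/mL = 2.836886 mL/hr
Volume infused = 2.836886 mL/hr × 57.5 hr = 163.121 mL
Volume remaining = 274 − 163.121 = 110.879 mL
Drug remaining = 110.879 mL × 51094.89 ng/mL = 5665352 ng = 5.665352 mg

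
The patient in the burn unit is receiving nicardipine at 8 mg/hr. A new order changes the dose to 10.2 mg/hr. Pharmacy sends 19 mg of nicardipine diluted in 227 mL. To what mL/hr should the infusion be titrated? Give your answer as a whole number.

Concentration = 19 mg ÷ 227 mL = 0.08370044 mg/mL
Rate = 10.2 mg/hr ÷ 0.08370044 mg/mL = 121.8632 mL/hr

122 mL/hr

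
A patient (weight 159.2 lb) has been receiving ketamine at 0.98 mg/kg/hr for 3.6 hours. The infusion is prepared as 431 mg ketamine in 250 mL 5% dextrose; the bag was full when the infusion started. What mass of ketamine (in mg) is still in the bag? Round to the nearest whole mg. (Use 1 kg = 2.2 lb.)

176 mg

Weight = 159.2 lb ÷ 2.2 lb/kg = 72.36364 kg
Dose = 0.98 mg/kg/hr × 72.36364 kg = 70.91636 mg/hr
Concentration = 431 mg ÷ 250 mL = 1.724 mg/mL
Rate = 70.91636 mg/hr ÷ 1.724 mg/mL = 41.13478 mL/hr
Volume infused = 41.13478 mL/hr × 3.6 hr = 148.0852 mL
Volume remaining = 250 − 148.0852 = 101.9148 mL
Drug remaining = 101.9148 mL × 1.724 mg/mL = 175.7011 mg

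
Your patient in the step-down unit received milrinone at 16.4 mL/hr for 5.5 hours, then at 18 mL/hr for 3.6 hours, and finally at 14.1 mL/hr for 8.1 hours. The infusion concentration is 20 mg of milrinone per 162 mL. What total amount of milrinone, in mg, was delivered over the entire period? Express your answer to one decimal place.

Concentration = 20 mg ÷ 162 mL = 0.1234568 mg/mL
Stage 1: 16.4 mL/hr × 5.5 hr = 90.2 mL → 90.2 mL × 0.1234568 mg/mL = 11.1358 mg
Stage 2: 18 mL/hr × 3.6 hr = 64.8 mL → 64.8 mL × 0.1234568 mg/mL = 8 mg
Stage 3: 14.1 mL/hr × 8.1 hr = 114.21 mL → 114.21 mL × 0.1234568 mg/mL = 14.1 mg
Total = 11.1358 + 8 + 14.1 = 33.2358 mg

33.2 mg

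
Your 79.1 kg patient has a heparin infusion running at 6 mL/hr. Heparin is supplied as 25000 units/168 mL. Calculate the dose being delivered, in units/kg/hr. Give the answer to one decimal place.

11.3 units/kg/hr

Concentration = 25000 units ÷ 168 mL = 148.8095 units/mL
Drug rate = 6 mL/hr × 148.8095 units/mL = 892.8571 units/hr
892.8571 units/hr ÷ 79.1 kg = 11.2877 units/kg/hr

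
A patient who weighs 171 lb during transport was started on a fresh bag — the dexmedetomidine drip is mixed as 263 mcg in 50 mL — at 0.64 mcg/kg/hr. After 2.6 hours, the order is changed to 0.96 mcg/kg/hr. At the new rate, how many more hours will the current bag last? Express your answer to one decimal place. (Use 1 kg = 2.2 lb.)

1.8 hours

Initial rate:
Weight = 171 lb ÷ 2.2 lb/kg = 77.72727 kg
Dose = 0.64 mcg/kg/hr × 77.72727 kg = 49.74545 mcg/hr
Concentration = 263 mcg ÷ 50 mL = 5.26 mcg/mL
Rate = 49.74545 mcg/hr ÷ 5.26 mcg/mL = 9.457311 mL/hr
Volume infused so far = 9.457311 mL/hr × 2.6 hr = 24.58901 mL
Volume remaining = 50 − 24.58901 = 25.41099 mL
New rate:
Dose = 0.96 mcg/kg/hr × 77.72727 kg = 74.61818 mcg/hr
Rate = 74.61818 mcg/hr ÷ 5.26 mcg/mL = 14.18597 mL/hr
Time remaining = 25.41099 mL ÷ 14.18597 mL/hr = 1.791277 hr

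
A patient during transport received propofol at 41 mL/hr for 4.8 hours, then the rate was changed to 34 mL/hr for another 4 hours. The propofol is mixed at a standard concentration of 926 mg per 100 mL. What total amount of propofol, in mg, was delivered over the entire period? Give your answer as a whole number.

Concentration = 926 mg ÷ 100 mL = 9.26 mg/mL
Stage 1: 41 mL/hr × 4.8 hr = 196.8 mL → 196.8 mL × 9.26 mg/mL = 1822.368 mg
Stage 2: 34 mL/hr × 4 hr = 136 mL → 136 mL × 9.26 mg/mL = 1259.36 mg
Total = 1822.368 + 1259.36 = 3081.728 mg

3082 mg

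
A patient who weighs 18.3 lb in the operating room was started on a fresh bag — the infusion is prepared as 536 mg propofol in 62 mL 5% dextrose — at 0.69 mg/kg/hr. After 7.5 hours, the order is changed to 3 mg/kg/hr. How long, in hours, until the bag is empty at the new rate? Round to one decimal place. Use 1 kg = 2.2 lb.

19.8 hours

Initial rate:
Weight = 18.3 lb ÷ 2.2 lb/kg = 8.318182 kg
Dose = 0.69 mg/kg/hr × 8.318182 kg = 5.739545 mg/hr
Concentration = 536 mg ÷ 62 mL = 8.645161 mg/mL
Rate = 5.739545 mg/hr ÷ 8.645161 mg/mL = 0.6639026 mL/hr
Volume infused so far = 0.6639026 mL/hr × 7.5 hr = 4.97927 mL
Volume remaining = 62 − 4.97927 = 57.02073 mL
New rate:
Dose = 3 mg/kg/hr × 8.318182 kg = 24.95455 mg/hr
Rate = 24.95455 mg/hr ÷ 8.645161 mg/mL = 2.886533 mL/hr
Time remaining = 57.02073 mL ÷ 2.886533 mL/hr = 19.75405 hr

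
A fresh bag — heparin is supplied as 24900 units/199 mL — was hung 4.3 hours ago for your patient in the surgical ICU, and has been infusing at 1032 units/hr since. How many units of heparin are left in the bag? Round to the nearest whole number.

20462 units

Concentration = 24900 units ÷ 199 mL = 125.1256 units/mL
Rate = 1032 units/hr ÷ 125.1256 units/mL = 8.247711 mL/hr
Volume infused = 8.247711 mL/hr × 4.3 hr = 35.46516 mL
Volume remaining = 199 − 35.46516 = 163.5348 mL
Drug remaining = 163.5348 mL × 125.1256 units/mL = 20462.4 units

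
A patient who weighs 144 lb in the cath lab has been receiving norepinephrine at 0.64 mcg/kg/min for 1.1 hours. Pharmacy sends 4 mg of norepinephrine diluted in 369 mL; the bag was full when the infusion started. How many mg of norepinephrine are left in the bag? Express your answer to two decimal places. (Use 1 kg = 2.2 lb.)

1.24 mg

Weight = 144 lb ÷ 2.2 lb/kg = 65.45455 kg
Dose = 0.64 mcg/kg/min × 65.45455 kg = 41.89091 mcg/min
41.89091 mcg/min × 60 min/hr = 2513.455 mcg/hr
Concentration = 4 mg ÷ 369 mL = 0.01084011 mg/mL = 10.84011 mcg/mL
Rate = 2513.455 mcg/hr ÷ 10.84011 mcg/mL = 231.8662 mL/hr
Volume infused = 231.8662 mL/hr × 1.1 hr = 255.0528 mL
Volume remaining = 369 − 255.0528 = 113.9472 mL
Drug remaining = 113.9472 mL × 10.84011 mcg/mL = 1235.2 mcg = 1.2352 mg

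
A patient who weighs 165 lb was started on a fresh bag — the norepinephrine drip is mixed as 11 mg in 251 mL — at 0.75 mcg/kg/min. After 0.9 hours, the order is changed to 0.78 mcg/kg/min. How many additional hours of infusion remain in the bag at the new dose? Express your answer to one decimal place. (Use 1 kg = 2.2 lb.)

2.3 hours

Initial rate:
Weight = 165 lb ÷ 2.2 lb/kg = 75 kg
Dose = 0.75 mcg/kg/min × 75 kg = 56.25 mcg/min
56.25 mcg/min × 60 min/hr = 3375 mcg/hr
Concentration = 11 mg ÷ 251 mL = 0.0438247 mg/mL = 43.8247 mcg/mL
Rate = 3375 mcg/hr ÷ 43.8247 mcg/mL = 77.01136 mL/hr
Volume infused so far = 77.01136 mL/hr × 0.9 hr = 69.31023 mL
Volume remaining = 251 − 69.31023 = 181.6898 mL
New rate:
Dose = 0.78 mcg/kg/min × 75 kg = 58.5 mcg/min
58.5 mcg/min × 60 min/hr = 3510 mcg/hr
Rate = 3510 mcg/hr ÷ 43.8247 mcg/mL = 80.09182 mL/hr
Time remaining = 181.6898 mL ÷ 80.09182 mL/hr = 2.268519 hr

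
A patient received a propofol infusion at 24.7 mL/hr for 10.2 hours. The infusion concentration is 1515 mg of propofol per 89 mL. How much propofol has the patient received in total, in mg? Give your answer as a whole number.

4289 mg

Concentration = 1515 mg ÷ 89 mL = 17.02247 mg/mL = 17022.47 mcg/mL
Drug rate = 24.7 mL/hr × 17022.47 mcg/mL = 420455.1 mcg/hr
Total = 420455.1 mcg/hr × 10.2 hr = 4288642 mcg = 4288.642 mg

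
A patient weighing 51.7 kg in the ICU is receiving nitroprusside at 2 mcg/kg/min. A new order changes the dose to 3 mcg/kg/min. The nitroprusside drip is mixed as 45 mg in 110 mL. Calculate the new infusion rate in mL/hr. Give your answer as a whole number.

23 mL/hr

Dose = 3 mcg/kg/min × 51.7 kg = 155.1 mcg/min
155.1 mcg/min × 60 min/hr = 9306 mcg/hr
Concentration = 45 mg ÷ 110 mL = 0.4090909 mg/mL = 409.0909 mcg/mL
Rate = 9306 mcg/hr ÷ 409.0909 mcg/mL = 22.748 mL/hr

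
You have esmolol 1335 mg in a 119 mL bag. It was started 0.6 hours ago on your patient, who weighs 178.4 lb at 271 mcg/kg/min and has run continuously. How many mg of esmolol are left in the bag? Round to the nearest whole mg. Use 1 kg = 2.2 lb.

544 mg

Weight = 178.4 lb ÷ 2.2 lb/kg = 81.09091 kg
Dose = 271 mcg/kg/min × 81.09091 kg = 21975.64 mcg/min
21975.64 mcg/min × 60 min/hr = 1318538 mcg/hr
Concentration = 1335 mg ÷ 119 mL = 11.21849 mg/mL = 11218.49 mcg/mL
Rate = 1318538 mcg/hr ÷ 11218.49 mcg/mL = 117.5326 mL/hr
Volume infused = 117.5326 mL/hr × 0.6 hr = 70.51957 mL
Volume remaining = 119 − 70.51957 = 48.48043 mL
Drug remaining = 48.48043 mL × 11218.49 mcg/mL = 543877.1 mcg = 543.8771 mg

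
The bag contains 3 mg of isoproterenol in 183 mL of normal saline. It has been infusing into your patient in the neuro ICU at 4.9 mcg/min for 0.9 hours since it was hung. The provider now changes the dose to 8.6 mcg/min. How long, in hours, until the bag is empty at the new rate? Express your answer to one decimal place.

5.3 hours

Initial rate:
4.9 mcg/min × 60 min/hr = 294 mcg/hr
Concentration = 3 mg ÷ 183 mL = 0.01639344 mg/mL = 16.39344 mcg/mL
Rate = 294 mcg/hr ÷ 16.39344 mcg/mL = 17.934 mL/hr
Volume infused so far = 17.934 mL/hr × 0.9 hr = 16.1406 mL
Volume remaining = 183 − 16.1406 = 166.8594 mL
New rate:
8.6 mcg/min × 60 min/hr = 516 mcg/hr
Rate = 516 mcg/hr ÷ 16.39344 mcg/mL = 31.476 mL/hr
Time remaining = 166.8594 mL ÷ 31.476 mL/hr = 5.301163 hr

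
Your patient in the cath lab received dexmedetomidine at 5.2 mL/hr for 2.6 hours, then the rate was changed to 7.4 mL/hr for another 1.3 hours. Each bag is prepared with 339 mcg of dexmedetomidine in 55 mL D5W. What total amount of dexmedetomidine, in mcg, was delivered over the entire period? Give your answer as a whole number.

143 mcg

Concentration = 339 mcg ÷ 55 mL = 6.163636 mcg/mL
Stage 1: 5.2 mL/hr × 2.6 hr = 13.52 mL → 13.52 mL × 6.163636 mcg/mL = 83.33236 mcg
Stage 2: 7.4 mL/hr × 1.3 hr = 9.62 mL → 9.62 mL × 6.163636 mcg/mL = 59.29418 mcg
Total = 83.33236 + 59.29418 = 142.6265 mcg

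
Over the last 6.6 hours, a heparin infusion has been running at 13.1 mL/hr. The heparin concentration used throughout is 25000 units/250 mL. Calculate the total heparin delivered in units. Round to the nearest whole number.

8646 units

Concentration = 25000 units ÷ 250 mL = 100 units/mL
Drug rate = 13.1 mL/hr × 100 units/mL = 1310 units/hr
Total = 1310 units/hr × 6.6 hr = 8646 units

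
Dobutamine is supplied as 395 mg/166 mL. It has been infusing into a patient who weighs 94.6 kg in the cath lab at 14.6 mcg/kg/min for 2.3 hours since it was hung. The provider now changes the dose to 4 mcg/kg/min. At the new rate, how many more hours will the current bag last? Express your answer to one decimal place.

Initial rate:
Dose = 14.6 mcg/kg/min × 94.6 kg = 1381.16 mcg/min
1381.16 mcg/min × 60 min/hr = 82869.6 mcg/hr
Concentration = 395 mg ÷ 166 mL = 2.379518 mg/mL = 2379.518 mcg/mL
Rate = 82869.6 mcg/hr ÷ 2379.518 mcg/mL = 34.82621 mL/hr
Volume infused so far = 34.82621 mL/hr × 2.3 hr = 80.10029 mL
Volume remaining = 166 − 80.10029 = 85.89971 mL
New rate:
Dose = 4 mcg/kg/min × 94.6 kg = 378.4 mcg/min
378.4 mcg/min × 60 min/hr = 22704 mcg/hr
Rate = 22704 mcg/hr ÷ 2379.518 mcg/mL = 9.541428 mL/hr
Time remaining = 85.89971 mL ÷ 9.541428 mL/hr = 9.002815 hr

9.0 hours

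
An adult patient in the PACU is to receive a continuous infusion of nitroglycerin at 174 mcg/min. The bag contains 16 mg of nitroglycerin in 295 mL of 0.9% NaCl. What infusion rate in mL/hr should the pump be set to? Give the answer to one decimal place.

174 mcg/min × 60 min/hr = 10440 mcg/hr
Concentration = 16 mg ÷ 295 mL = 0.05423729 mg/mL = 54.23729 mcg/mL
Rate = 10440 mcg/hr ÷ 54.23729 mcg/mL = 192.4875 mL/hr

192.5 mL/hr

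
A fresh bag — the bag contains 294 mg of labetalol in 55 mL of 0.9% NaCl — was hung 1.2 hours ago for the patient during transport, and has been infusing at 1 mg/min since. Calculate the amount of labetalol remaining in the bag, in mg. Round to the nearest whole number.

222 mg

1 mg/min × 60 min/hr = 60 mg/hr
Concentration = 294 mg ÷ 55 mL = 5.345455 mg/mL
Rate = 60 mg/hr ÷ 5.345455 mg/mL = 11.22449 mL/hr
Volume infused = 11.22449 mL/hr × 1.2 hr = 13.46939 mL
Volume remaining = 55 − 13.46939 = 41.53061 mL
Drug remaining = 41.53061 mL × 5.345455 mg/mL = 222 mg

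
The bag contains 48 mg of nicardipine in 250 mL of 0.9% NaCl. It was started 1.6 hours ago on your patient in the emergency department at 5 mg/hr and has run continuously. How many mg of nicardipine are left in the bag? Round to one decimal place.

40.0 mg

Concentration = 48 mg ÷ 250 mL = 0.192 mg/mL
Rate = 5 mg/hr ÷ 0.192 mg/mL = 26.04167 mL/hr
Volume infused = 26.04167 mL/hr × 1.6 hr = 41.66667 mL
Volume remaining = 250 − 41.66667 = 208.3333 mL
Drug remaining = 208.3333 mL × 0.192 mg/mL = 40 mg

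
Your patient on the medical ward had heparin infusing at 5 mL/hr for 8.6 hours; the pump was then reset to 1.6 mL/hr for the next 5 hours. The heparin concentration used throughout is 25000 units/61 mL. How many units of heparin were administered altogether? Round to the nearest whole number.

20902 units

Concentration = 25000 units ÷ 61 mL = 409.8361 units/mL
Stage 1: 5 mL/hr × 8.6 hr = 43 mL → 43 mL × 409.8361 units/mL = 17622.95 units
Stage 2: 1.6 mL/hr × 5 hr = 8 mL → 8 mL × 409.8361 units/mL = 3278.689 units
Total = 17622.95 + 3278.689 = 20901.64 units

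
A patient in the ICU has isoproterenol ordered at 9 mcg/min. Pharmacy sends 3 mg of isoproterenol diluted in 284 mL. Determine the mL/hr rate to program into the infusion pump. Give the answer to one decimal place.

9 mcg/min × 60 min/hr = 540 mcg/hr
Concentration = 3 mg ÷ 284 mL = 0.01056338 mg/mL = 10.56338 mcg/mL
Rate = 540 mcg/hr ÷ 10.56338 mcg/mL = 51.12 mL/hr

51.1 mL/hr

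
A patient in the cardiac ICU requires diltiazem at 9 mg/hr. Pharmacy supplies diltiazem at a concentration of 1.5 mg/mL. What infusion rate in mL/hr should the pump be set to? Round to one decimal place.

6.0 mL/hr

Rate = 9 mg/hr ÷ 1.5 mg/mL = 6 mL/hr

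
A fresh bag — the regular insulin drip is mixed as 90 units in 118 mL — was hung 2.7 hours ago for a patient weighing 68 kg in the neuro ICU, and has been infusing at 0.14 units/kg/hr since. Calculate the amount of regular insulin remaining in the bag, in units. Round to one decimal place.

64.3 units

Dose = 0.14 units/kg/hr × 68 kg = 9.52 units/hr
Concentration = 90 units ÷ 118 mL = 0.7627119 units/mL
Rate = 9.52 units/hr ÷ 0.7627119 units/mL = 12.48178 mL/hr
Volume infused = 12.48178 mL/hr × 2.7 hr = 33.7008 mL
Volume remaining = 118 − 33.7008 = 84.2992 mL
Drug remaining = 84.2992 mL × 0.7627119 units/mL = 64.296 units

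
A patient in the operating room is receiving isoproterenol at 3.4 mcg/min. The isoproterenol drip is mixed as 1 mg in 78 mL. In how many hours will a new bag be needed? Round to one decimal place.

4.9 hours

3.4 mcg/min × 60 min/hr = 204 mcg/hr
Concentration = 1 mg ÷ 78 mL = 0.01282051 mg/mL = 12.82051 mcg/mL
Rate = 204 mcg/hr ÷ 12.82051 mcg/mL = 15.912 mL/hr
Duration = 78 mL ÷ 15.912 mL/hr = 4.901961 hr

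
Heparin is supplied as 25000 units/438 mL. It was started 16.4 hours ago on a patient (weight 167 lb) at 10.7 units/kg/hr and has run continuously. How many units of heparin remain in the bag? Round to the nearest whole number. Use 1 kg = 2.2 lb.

11679 units

Weight = 167 lb ÷ 2.2 lb/kg = 75.90909 kg
Dose = 10.7 units/kg/hr × 75.90909 kg = 812.2273 units/hr
Concentration = 25000 units ÷ 438 mL = 57.07763 units/mL
Rate = 812.2273 units/hr ÷ 57.07763 units/mL = 14.23022 mL/hr
Volume infused = 14.23022 mL/hr × 16.4 hr = 233.3756 mL
Volume remaining = 438 − 233.3756 = 204.6244 mL
Drug remaining = 204.6244 mL × 57.07763 units/mL = 11679.47 units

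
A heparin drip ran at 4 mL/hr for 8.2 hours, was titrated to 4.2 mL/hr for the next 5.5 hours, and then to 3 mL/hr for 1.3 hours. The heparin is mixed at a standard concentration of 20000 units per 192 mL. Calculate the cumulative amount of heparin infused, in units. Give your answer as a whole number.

Concentration = 20000 units ÷ 192 mL = 104.1667 units/mL
Stage 1: 4 mL/hr × 8.2 hr = 32.8 mL → 32.8 mL × 104.1667 units/mL = 3416.667 units
Stage 2: 4.2 mL/hr × 5.5 hr = 23.1 mL → 23.1 mL × 104.1667 units/mL = 2406.25 units
Stage 3: 3 mL/hr × 1.3 hr = 3.9 mL → 3.9 mL × 104.1667 units/mL = 406.25 units
Total = 3416.667 + 2406.25 + 406.25 = 6229.167 units

6229 units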